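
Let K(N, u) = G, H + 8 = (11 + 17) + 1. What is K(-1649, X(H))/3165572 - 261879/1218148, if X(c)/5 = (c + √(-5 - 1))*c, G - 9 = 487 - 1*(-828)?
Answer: -206846000459/964033800164 ≈ -0.21456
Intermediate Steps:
H = 21 (H = -8 + ((11 + 17) + 1) = -8 + (28 + 1) = -8 + 29 = 21)
G = 1324 (G = 9 + (487 - 1*(-828)) = 9 + (487 + 828) = 9 + 1315 = 1324)
X(c) = 5*c*(c + I*√6) (X(c) = 5*((c + √(-5 - 1))*c) = 5*((c + √(-6))*c) = 5*((c + I*√6)*c) = 5*(c*(c + I*√6)) = 5*c*(c + I*√6))
K(N, u) = 1324
K(-1649, X(H))/3165572 - 261879/1218148 = 1324/3165572 - 261879/1218148 = 1324*(1/3165572) - 261879*1/1218148 = 331/791393 - 261879/1218148 = -206846000459/964033800164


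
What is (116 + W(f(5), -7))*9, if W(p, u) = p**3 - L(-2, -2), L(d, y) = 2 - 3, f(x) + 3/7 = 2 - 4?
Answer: 316962/343 ≈ 924.09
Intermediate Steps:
f(x) = -17/7 (f(x) = -3/7 + (2 - 4) = -3/7 - 2 = -17/7)
L(d, y) = -1
W(p, u) = 1 + p**3 (W(p, u) = p**3 - 1*(-1) = p**3 + 1 = 1 + p**3)
(116 + W(f(5), -7))*9 = (116 + (1 + (-17/7)**3))*9 = (116 + (1 - 4913/343))*9 = (116 - 4570/343)*9 = (35218/343)*9 = 316962/343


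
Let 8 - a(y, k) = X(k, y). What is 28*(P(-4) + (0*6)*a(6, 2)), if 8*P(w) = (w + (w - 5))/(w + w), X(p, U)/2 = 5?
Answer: 91/16 ≈ 5.6875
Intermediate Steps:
X(p, U) = 10 (X(p, U) = 2*5 = 10)
P(w) = (-5 + 2*w)/(16*w) (P(w) = ((w + (w - 5))/(w + w))/8 = ((w + (-5 + w))/((2*w)))/8 = ((-5 + 2*w)*(1/(2*w)))/8 = ((-5 + 2*w)/(2*w))/8 = (-5 + 2*w)/(16*w))
a(y, k) = -2 (a(y, k) = 8 - 1*10 = 8 - 10 = -2)
28*(P(-4) + (0*6)*a(6, 2)) = 28*((1/16)*(-5 + 2*(-4))/(-4) + (0*6)*(-2)) = 28*((1/16)*(-¼)*(-5 - 8) + 0*(-2)) = 28*((1/16)*(-¼)*(-13) + 0) = 28*(13/64 + 0) = 28*(13/64) = 91/16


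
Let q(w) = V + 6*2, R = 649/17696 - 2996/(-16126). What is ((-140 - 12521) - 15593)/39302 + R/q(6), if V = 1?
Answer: -25580095599803/36450188398624 ≈ -0.70178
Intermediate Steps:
R = 31741495/142682848 (R = 649*(1/17696) - 2996*(-1/16126) = 649/17696 + 1498/8063 = 31741495/142682848 ≈ 0.22246)
q(w) = 13 (q(w) = 1 + 6*2 = 1 + 12 = 13)
((-140 - 12521) - 15593)/39302 + R/q(6) = ((-140 - 12521) - 15593)/39302 + (31741495/142682848)/13 = (-12661 - 15593)*(1/39302) + (31741495/142682848)*(1/13) = -28254*1/39302 + 31741495/1854877024 = -14127/19651 + 31741495/1854877024 = -25580095599803/36450188398624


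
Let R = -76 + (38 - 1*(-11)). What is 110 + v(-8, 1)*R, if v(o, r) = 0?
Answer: 110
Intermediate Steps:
R = -27 (R = -76 + (38 + 11) = -76 + 49 = -27)
110 + v(-8, 1)*R = 110 + 0*(-27) = 110 + 0 = 110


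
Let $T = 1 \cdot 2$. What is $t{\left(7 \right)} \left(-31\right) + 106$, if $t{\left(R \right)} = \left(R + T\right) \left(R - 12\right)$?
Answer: $1501$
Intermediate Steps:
$T = 2$
$t{\left(R \right)} = \left(-12 + R\right) \left(2 + R\right)$ ($t{\left(R \right)} = \left(R + 2\right) \left(R - 12\right) = \left(2 + R\right) \left(-12 + R\right) = \left(-12 + R\right) \left(2 + R\right)$)
$t{\left(7 \right)} \left(-31\right) + 106 = \left(-24 + 7^{2} - 70\right) \left(-31\right) + 106 = \left(-24 + 49 - 70\right) \left(-31\right) + 106 = \left(-45\right) \left(-31\right) + 106 = 1395 + 106 = 1501$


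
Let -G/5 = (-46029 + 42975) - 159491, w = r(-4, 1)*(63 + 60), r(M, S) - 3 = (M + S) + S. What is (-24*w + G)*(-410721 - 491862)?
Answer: -730887343659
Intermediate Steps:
r(M, S) = 3 + M + 2*S (r(M, S) = 3 + ((M + S) + S) = 3 + (M + 2*S) = 3 + M + 2*S)
w = 123 (w = (3 - 4 + 2*1)*(63 + 60) = (3 - 4 + 2)*123 = 1*123 = 123)
G = 812725 (G = -5*((-46029 + 42975) - 159491) = -5*(-3054 - 159491) = -5*(-162545) = 812725)
(-24*w + G)*(-410721 - 491862) = (-24*123 + 812725)*(-410721 - 491862) = (-2952 + 812725)*(-902583) = 809773*(-902583) = -730887343659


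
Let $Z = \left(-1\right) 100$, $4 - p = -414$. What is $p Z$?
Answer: $-41800$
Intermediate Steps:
$p = 418$ ($p = 4 - -414 = 4 + 414 = 418$)
$Z = -100$
$p Z = 418 \left(-100\right) = -41800$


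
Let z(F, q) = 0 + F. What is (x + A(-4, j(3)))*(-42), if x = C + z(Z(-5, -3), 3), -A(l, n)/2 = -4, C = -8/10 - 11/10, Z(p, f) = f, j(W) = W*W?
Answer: -651/5 ≈ -130.20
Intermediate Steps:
j(W) = W²
z(F, q) = F
C = -19/10 (C = -8*⅒ - 11*⅒ = -⅘ - 11/10 = -19/10 ≈ -1.9000)
A(l, n) = 8 (A(l, n) = -2*(-4) = 8)
x = -49/10 (x = -19/10 - 3 = -49/10 ≈ -4.9000)
(x + A(-4, j(3)))*(-42) = (-49/10 + 8)*(-42) = (31/10)*(-42) = -651/5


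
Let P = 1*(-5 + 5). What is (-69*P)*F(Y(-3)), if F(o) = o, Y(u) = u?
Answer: 0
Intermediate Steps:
P = 0 (P = 1*0 = 0)
(-69*P)*F(Y(-3)) = -69*0*(-3) = 0*(-3) = 0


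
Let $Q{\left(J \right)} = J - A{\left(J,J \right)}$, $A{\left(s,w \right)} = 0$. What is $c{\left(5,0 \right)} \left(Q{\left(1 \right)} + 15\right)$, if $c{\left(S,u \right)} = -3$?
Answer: $-48$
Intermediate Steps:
$Q{\left(J \right)} = J$ ($Q{\left(J \right)} = J - 0 = J + 0 = J$)
$c{\left(5,0 \right)} \left(Q{\left(1 \right)} + 15\right) = - 3 \left(1 + 15\right) = \left(-3\right) 16 = -48$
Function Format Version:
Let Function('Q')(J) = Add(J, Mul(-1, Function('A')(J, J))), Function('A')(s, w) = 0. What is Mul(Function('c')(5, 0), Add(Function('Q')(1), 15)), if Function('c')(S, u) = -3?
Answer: -48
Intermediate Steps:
Function('Q')(J) = J (Function('Q')(J) = Add(J, Mul(-1, 0)) = Add(J, 0) = J)
Mul(Function('c')(5, 0), Add(Function('Q')(1), 15)) = Mul(-3, Add(1, 15)) = Mul(-3, 16) = -48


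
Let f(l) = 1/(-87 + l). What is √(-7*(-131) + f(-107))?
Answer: √34512018/194 ≈ 30.282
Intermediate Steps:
√(-7*(-131) + f(-107)) = √(-7*(-131) + 1/(-87 - 107)) = √(917 + 1/(-194)) = √(917 - 1/194) = √(177897/194) = √34512018/194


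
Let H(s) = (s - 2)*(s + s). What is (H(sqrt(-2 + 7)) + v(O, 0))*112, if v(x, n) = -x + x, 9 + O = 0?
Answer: 1120 - 448*sqrt(5) ≈ 118.24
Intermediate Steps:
O = -9 (O = -9 + 0 = -9)
v(x, n) = 0
H(s) = 2*s*(-2 + s) (H(s) = (-2 + s)*(2*s) = 2*s*(-2 + s))
(H(sqrt(-2 + 7)) + v(O, 0))*112 = (2*sqrt(-2 + 7)*(-2 + sqrt(-2 + 7)) + 0)*112 = (2*sqrt(5)*(-2 + sqrt(5)) + 0)*112 = (2*sqrt(5)*(-2 + sqrt(5)))*112 = 224*sqrt(5)*(-2 + sqrt(5))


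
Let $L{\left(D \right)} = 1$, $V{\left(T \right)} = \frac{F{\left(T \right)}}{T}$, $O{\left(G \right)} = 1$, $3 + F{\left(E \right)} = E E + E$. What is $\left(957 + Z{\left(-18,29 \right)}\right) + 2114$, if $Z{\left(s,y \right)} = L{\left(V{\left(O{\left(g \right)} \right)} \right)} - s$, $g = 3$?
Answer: $3090$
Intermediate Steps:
$F{\left(E \right)} = -3 + E + E^{2}$ ($F{\left(E \right)} = -3 + \left(E E + E\right) = -3 + \left(E^{2} + E\right) = -3 + \left(E + E^{2}\right) = -3 + E + E^{2}$)
$V{\left(T \right)} = \frac{-3 + T + T^{2}}{T}$
$Z{\left(s,y \right)} = 1 - s$
$\left(957 + Z{\left(-18,29 \right)}\right) + 2114 = \left(957 + \left(1 - -18\right)\right) + 2114 = \left(957 + \left(1 + 18\right)\right) + 2114 = \left(957 + 19\right) + 2114 = 976 + 2114 = 3090$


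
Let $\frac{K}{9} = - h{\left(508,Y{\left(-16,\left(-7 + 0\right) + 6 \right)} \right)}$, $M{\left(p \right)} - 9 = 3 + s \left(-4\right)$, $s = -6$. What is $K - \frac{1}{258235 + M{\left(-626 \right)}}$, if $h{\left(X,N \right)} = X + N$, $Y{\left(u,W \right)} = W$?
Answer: $- \frac{1178490574}{258271} \approx -4563.0$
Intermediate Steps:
$h{\left(X,N \right)} = N + X$
$M{\left(p \right)} = 36$ ($M{\left(p \right)} = 9 + \left(3 - -24\right) = 9 + \left(3 + 24\right) = 9 + 27 = 36$)
$K = -4563$ ($K = 9 \left(- (\left(\left(-7 + 0\right) + 6\right) + 508)\right) = 9 \left(- (\left(-7 + 6\right) + 508)\right) = 9 \left(- (-1 + 508)\right) = 9 \left(\left(-1\right) 507\right) = 9 \left(-507\right) = -4563$)
$K - \frac{1}{258235 + M{\left(-626 \right)}} = -4563 - \frac{1}{258235 + 36} = -4563 - \frac{1}{258271} = - \frac{1178490574}{258271}$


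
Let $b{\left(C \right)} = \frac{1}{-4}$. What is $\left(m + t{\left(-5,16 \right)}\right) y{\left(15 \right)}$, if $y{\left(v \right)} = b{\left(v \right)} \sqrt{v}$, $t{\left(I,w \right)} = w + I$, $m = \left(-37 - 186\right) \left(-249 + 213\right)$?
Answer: $- \frac{8039 \sqrt{15}}{4} \approx -7783.7$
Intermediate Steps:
$b{\left(C \right)} = - \frac{1}{4}$
$m = 8028$ ($m = \left(-223\right) \left(-36\right) = 8028$)
$t{\left(I,w \right)} = I + w$
$y{\left(v \right)} = - \frac{\sqrt{v}}{4}$
$\left(m + t{\left(-5,16 \right)}\right) y{\left(15 \right)} = \left(8028 + \left(-5 + 16\right)\right) \left(- \frac{\sqrt{15}}{4}\right) = \left(8028 + 11\right) \left(- \frac{\sqrt{15}}{4}\right) = 8039 \left(- \frac{\sqrt{15}}{4}\right) = - \frac{8039 \sqrt{15}}{4}$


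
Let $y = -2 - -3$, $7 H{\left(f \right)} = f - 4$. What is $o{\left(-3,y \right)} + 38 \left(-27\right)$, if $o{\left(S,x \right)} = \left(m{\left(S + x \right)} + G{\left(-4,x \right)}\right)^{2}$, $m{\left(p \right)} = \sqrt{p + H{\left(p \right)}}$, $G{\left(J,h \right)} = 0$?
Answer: $- \frac{7202}{7} \approx -1028.9$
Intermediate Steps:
$H{\left(f \right)} = - \frac{4}{7} + \frac{f}{7}$ ($H{\left(f \right)} = \frac{f - 4}{7} = \frac{-4 + f}{7} = - \frac{4}{7} + \frac{f}{7}$)
$y = 1$ ($y = -2 + 3 = 1$)
$m{\left(p \right)} = \sqrt{- \frac{4}{7} + \frac{8 p}{7}}$ ($m{\left(p \right)} = \sqrt{p + \left(- \frac{4}{7} + \frac{p}{7}\right)} = \sqrt{- \frac{4}{7} + \frac{8 p}{7}}$)
$o{\left(S,x \right)} = - \frac{4}{7} + \frac{8 S}{7} + \frac{8 x}{7}$ ($o{\left(S,x \right)} = \left(\frac{2 \sqrt{-7 + 14 \left(S + x\right)}}{7} + 0\right)^{2} = \left(\frac{2 \sqrt{-7 + \left(14 S + 14 x\right)}}{7} + 0\right)^{2} = \left(\frac{2 \sqrt{-7 + 14 S + 14 x}}{7} + 0\right)^{2} = \left(\frac{2 \sqrt{-7 + 14 S + 14 x}}{7}\right)^{2} = - \frac{4}{7} + \frac{8 S}{7} + \frac{8 x}{7}$)
$o{\left(-3,y \right)} + 38 \left(-27\right) = \left(- \frac{4}{7} + \frac{8}{7} \left(-3\right) + \frac{8}{7} \cdot 1\right) + 38 \left(-27\right) = \left(- \frac{4}{7} - \frac{24}{7} + \frac{8}{7}\right) - 1026 = - \frac{20}{7} - 1026 = - \frac{7202}{7}$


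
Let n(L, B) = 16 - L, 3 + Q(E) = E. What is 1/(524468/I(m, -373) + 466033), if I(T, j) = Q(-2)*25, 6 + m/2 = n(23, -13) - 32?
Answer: 125/57729657 ≈ 2.1653e-6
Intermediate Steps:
Q(E) = -3 + E
m = -90 (m = -12 + 2*((16 - 1*23) - 32) = -12 + 2*((16 - 23) - 32) = -12 + 2*(-7 - 32) = -12 + 2*(-39) = -12 - 78 = -90)
I(T, j) = -125 (I(T, j) = (-3 - 2)*25 = -5*25 = -125)
1/(524468/I(m, -373) + 466033) = 1/(524468/(-125) + 466033) = 1/(524468*(-1/125) + 466033) = 1/(-524468/125 + 466033) = 1/(57729657/125) = 125/57729657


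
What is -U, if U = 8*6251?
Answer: -50008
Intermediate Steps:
U = 50008
-U = -1*50008 = -50008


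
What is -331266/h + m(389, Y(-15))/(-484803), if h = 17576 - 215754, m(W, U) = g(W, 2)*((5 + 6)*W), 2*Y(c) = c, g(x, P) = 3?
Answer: 2394768782/1455716499 ≈ 1.6451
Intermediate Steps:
Y(c) = c/2
m(W, U) = 33*W (m(W, U) = 3*((5 + 6)*W) = 3*(11*W) = 33*W)
h = -198178
-331266/h + m(389, Y(-15))/(-484803) = -331266/(-198178) + (33*389)/(-484803) = -331266*(-1/198178) + 12837*(-1/484803) = 165633/99089 - 389/14691 = 2394768782/1455716499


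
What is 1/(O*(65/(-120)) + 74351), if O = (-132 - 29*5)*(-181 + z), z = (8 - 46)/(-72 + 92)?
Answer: 240/11258011 ≈ 2.1318e-5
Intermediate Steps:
z = -19/10 (z = -38/20 = -38*1/20 = -19/10 ≈ -1.9000)
O = 506633/10 (O = (-132 - 29*5)*(-181 - 19/10) = (-132 - 145)*(-1829/10) = -277*(-1829/10) = 506633/10 ≈ 50663.)
1/(O*(65/(-120)) + 74351) = 1/(506633*(65/(-120))/10 + 74351) = 1/(506633*(65*(-1/120))/10 + 74351) = 1/((506633/10)*(-13/24) + 74351) = 1/(-6586229/240 + 74351) = 1/(11258011/240) = 240/11258011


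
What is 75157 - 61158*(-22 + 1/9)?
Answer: 4241513/3 ≈ 1.4138e+6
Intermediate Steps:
75157 - 61158*(-22 + 1/9) = 75157 - 61158*(-197)/9 = 75157 - 1*(-4016042/3) = 75157 + 4016042/3 = 4241513/3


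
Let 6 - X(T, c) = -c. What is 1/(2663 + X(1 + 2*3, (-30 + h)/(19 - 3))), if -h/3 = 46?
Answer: 2/5317 ≈ 0.00037615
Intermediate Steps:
h = -138 (h = -3*46 = -138)
X(T, c) = 6 + c (X(T, c) = 6 - (-1)*c = 6 + c)
1/(2663 + X(1 + 2*3, (-30 + h)/(19 - 3))) = 1/(2663 + (6 + (-30 - 138)/(19 - 3))) = 1/(2663 + (6 - 168/16)) = 1/(2663 + (6 - 168*1/16)) = 1/(2663 + (6 - 21/2)) = 1/(2663 - 9/2) = 1/(5317/2) = 2/5317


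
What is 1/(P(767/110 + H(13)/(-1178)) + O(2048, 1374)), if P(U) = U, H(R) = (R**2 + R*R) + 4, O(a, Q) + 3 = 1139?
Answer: 3410/3896547 ≈ 0.00087513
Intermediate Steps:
O(a, Q) = 1136 (O(a, Q) = -3 + 1139 = 1136)
H(R) = 4 + 2*R**2 (H(R) = (R**2 + R**2) + 4 = 2*R**2 + 4 = 4 + 2*R**2)
1/(P(767/110 + H(13)/(-1178)) + O(2048, 1374)) = 1/((767/110 + (4 + 2*13**2)/(-1178)) + 1136) = 1/((767*(1/110) + (4 + 2*169)*(-1/1178)) + 1136) = 1/((767/110 + (4 + 338)*(-1/1178)) + 1136) = 1/((767/110 + 342*(-1/1178)) + 1136) = 1/((767/110 - 9/31) + 1136) = 1/(22787/3410 + 1136) = 1/(3896547/3410) = 3410/3896547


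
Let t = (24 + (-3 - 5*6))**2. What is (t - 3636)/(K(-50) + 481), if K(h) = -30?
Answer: -3555/451 ≈ -7.8825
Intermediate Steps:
t = 81 (t = (24 + (-3 - 30))**2 = (24 - 33)**2 = (-9)**2 = 81)
(t - 3636)/(K(-50) + 481) = (81 - 3636)/(-30 + 481) = -3555/451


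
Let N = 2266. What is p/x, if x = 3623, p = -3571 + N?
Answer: -1305/3623 ≈ -0.36020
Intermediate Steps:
p = -1305 (p = -3571 + 2266 = -1305)
p/x = -1305/3623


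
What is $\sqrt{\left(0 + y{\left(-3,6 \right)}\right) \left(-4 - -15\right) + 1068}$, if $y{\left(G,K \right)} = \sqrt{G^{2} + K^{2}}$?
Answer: $\sqrt{1068 + 33 \sqrt{5}} \approx 33.79$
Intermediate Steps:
$\sqrt{\left(0 + y{\left(-3,6 \right)}\right) \left(-4 - -15\right) + 1068} = \sqrt{\left(0 + \sqrt{\left(-3\right)^{2} + 6^{2}}\right) \left(-4 - -15\right) + 1068} = \sqrt{\left(0 + \sqrt{9 + 36}\right) \left(-4 + 15\right) + 1068} = \sqrt{\left(0 + \sqrt{45}\right) 11 + 1068} = \sqrt{\left(0 + 3 \sqrt{5}\right) 11 + 1068} = \sqrt{3 \sqrt{5} \cdot 11 + 1068} = \sqrt{33 \sqrt{5} + 1068} = \sqrt{1068 + 33 \sqrt{5}}$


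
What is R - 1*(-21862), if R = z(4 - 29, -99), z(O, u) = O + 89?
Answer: 21926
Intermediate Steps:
z(O, u) = 89 + O
R = 64 (R = 89 + (4 - 29) = 89 - 25 = 64)
R - 1*(-21862) = 64 - 1*(-21862) = 64 + 21862 = 21926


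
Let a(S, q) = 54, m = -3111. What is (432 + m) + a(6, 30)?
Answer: -2625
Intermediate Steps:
(432 + m) + a(6, 30) = (432 - 3111) + 54 = -2679 + 54 = -2625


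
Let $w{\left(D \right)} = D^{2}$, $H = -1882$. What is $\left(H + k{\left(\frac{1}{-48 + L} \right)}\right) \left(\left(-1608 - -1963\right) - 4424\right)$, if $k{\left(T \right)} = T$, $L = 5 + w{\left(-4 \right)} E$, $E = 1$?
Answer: $\frac{206766235}{27} \approx 7.658 \cdot 10^{6}$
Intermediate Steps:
$L = 21$ ($L = 5 + \left(-4\right)^{2} \cdot 1 = 5 + 16 \cdot 1 = 5 + 16 = 21$)
$\left(H + k{\left(\frac{1}{-48 + L} \right)}\right) \left(\left(-1608 - -1963\right) - 4424\right) = \left(-1882 + \frac{1}{-48 + 21}\right) \left(\left(-1608 - -1963\right) - 4424\right) = \left(-1882 + \frac{1}{-27}\right) \left(\left(-1608 + 1963\right) - 4424\right) = \left(-1882 - \frac{1}{27}\right) \left(355 - 4424\right) = \left(- \frac{50815}{27}\right) \left(-4069\right) = \frac{206766235}{27}$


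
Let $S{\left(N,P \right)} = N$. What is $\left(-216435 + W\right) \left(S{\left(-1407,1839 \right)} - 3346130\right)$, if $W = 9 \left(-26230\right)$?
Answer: $1514777230185$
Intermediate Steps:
$W = -236070$
$\left(-216435 + W\right) \left(S{\left(-1407,1839 \right)} - 3346130\right) = \left(-216435 - 236070\right) \left(-1407 - 3346130\right) = \left(-452505\right) \left(-3347537\right) = 1514777230185$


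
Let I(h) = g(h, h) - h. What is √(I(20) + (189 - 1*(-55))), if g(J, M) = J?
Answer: 2*√61 ≈ 15.620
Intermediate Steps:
I(h) = 0 (I(h) = h - h = 0)
√(I(20) + (189 - 1*(-55))) = √(0 + (189 - 1*(-55))) = √(0 + (189 + 55)) = √(0 + 244) = √244 = 2*√61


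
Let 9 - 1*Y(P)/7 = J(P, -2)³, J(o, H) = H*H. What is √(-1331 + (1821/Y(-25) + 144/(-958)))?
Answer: 2*I*√11357951294690/184415 ≈ 36.55*I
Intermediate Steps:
J(o, H) = H²
Y(P) = -385 (Y(P) = 63 - 7*((-2)²)³ = 63 - 7*4³ = 63 - 7*64 = 63 - 448 = -385)
√(-1331 + (1821/Y(-25) + 144/(-958))) = √(-1331 + (1821/(-385) + 144/(-958))) = √(-1331 + (1821*(-1/385) + 144*(-1/958))) = √(-1331 + (-1821/385 - 72/479)) = √(-1331 - 899979/184415) = √(-246356344/184415) = 2*I*√11357951294690/184415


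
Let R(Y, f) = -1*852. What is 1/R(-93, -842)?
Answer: -1/852 ≈ -0.0011737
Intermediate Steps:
R(Y, f) = -852
1/R(-93, -842) = 1/(-852) = -1/852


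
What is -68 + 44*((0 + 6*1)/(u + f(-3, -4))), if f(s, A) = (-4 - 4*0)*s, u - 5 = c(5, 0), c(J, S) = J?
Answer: -56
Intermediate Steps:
u = 10 (u = 5 + 5 = 10)
f(s, A) = -4*s (f(s, A) = (-4 + 0)*s = -4*s)
-68 + 44*((0 + 6*1)/(u + f(-3, -4))) = -68 + 44*((0 + 6*1)/(10 - 4*(-3))) = -68 + 44*((0 + 6)/(10 + 12)) = -68 + 44*(6/22) = -68 + 44*(6*(1/22)) = -68 + 44*(3/11) = -68 + 12 = -56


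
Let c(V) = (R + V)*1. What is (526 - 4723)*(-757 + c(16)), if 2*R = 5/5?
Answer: 6215757/2 ≈ 3.1079e+6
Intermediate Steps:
R = ½ (R = (5/5)/2 = (5*(⅕))/2 = (½)*1 = ½ ≈ 0.50000)
c(V) = ½ + V (c(V) = (½ + V)*1 = ½ + V)
(526 - 4723)*(-757 + c(16)) = (526 - 4723)*(-757 + (½ + 16)) = -4197*(-757 + 33/2) = -4197*(-1481/2) = 6215757/2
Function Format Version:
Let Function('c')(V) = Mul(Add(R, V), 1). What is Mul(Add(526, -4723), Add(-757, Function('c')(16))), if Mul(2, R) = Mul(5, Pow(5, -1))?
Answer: Rational(6215757, 2) ≈ 3.1079e+6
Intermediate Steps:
R = Rational(1, 2) (R = Mul(Rational(1, 2), Mul(5, Pow(5, -1))) = Mul(Rational(1, 2), Mul(5, Rational(1, 5))) = Mul(Rational(1, 2), 1) = Rational(1, 2) ≈ 0.50000)
Function('c')(V) = Add(Rational(1, 2), V) (Function('c')(V) = Mul(Add(Rational(1, 2), V), 1) = Add(Rational(1, 2), V))
Mul(Add(526, -4723), Add(-757, Function('c')(16))) = Mul(Add(526, -4723), Add(-757, Add(Rational(1, 2), 16))) = Mul(-4197, Add(-757, Rational(33, 2))) = Mul(-4197, Rational(-1481, 2)) = Rational(6215757, 2)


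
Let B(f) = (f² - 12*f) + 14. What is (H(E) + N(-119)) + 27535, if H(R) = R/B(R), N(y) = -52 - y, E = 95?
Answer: 218028293/7899 ≈ 27602.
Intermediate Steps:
B(f) = 14 + f² - 12*f
H(R) = R/(14 + R² - 12*R)
(H(E) + N(-119)) + 27535 = (95/(14 + 95² - 12*95) + (-52 - 1*(-119))) + 27535 = (95/(14 + 9025 - 1140) + (-52 + 119)) + 27535 = (95/7899 + 67) + 27535 = 529328/7899 + 27535 = 218028293/7899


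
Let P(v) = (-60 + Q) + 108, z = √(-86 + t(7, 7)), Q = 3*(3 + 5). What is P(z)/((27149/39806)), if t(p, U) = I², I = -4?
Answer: 2866032/27149 ≈ 105.57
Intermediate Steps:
t(p, U) = 16 (t(p, U) = (-4)² = 16)
Q = 24 (Q = 3*8 = 24)
z = I*√70 (z = √(-86 + 16) = √(-70) = I*√70 ≈ 8.3666*I)
P(v) = 72 (P(v) = (-60 + 24) + 108 = -36 + 108 = 72)
P(z)/((27149/39806)) = 72/((27149/39806)) = 72/((27149*(1/39806))) = 72/(27149/39806) = 72*(39806/27149) = 2866032/27149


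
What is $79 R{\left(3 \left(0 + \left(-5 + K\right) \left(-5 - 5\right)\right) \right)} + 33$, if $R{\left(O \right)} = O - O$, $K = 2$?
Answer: $33$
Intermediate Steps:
$R{\left(O \right)} = 0$
$79 R{\left(3 \left(0 + \left(-5 + K\right) \left(-5 - 5\right)\right) \right)} + 33 = 79 \cdot 0 + 33 = 0 + 33 = 33$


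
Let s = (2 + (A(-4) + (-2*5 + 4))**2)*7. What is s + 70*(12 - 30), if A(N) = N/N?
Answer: -1071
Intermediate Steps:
A(N) = 1
s = 189 (s = (2 + (1 + (-2*5 + 4))**2)*7 = (2 + (1 + (-10 + 4))**2)*7 = (2 + (1 - 6)**2)*7 = (2 + (-5)**2)*7 = (2 + 25)*7 = 27*7 = 189)
s + 70*(12 - 30) = 189 + 70*(12 - 30) = 189 + 70*(-18) = 189 - 1260 = -1071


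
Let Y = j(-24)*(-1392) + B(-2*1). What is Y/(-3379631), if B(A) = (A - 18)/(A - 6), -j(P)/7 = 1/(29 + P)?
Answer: -19513/33796310 ≈ -0.00057737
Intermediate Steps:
j(P) = -7/(29 + P)
B(A) = (-18 + A)/(-6 + A)
Y = 19513/10 (Y = -7/(29 - 24)*(-1392) + (-18 - 2*1)/(-6 - 2*1) = -7/5*(-1392) + (-18 - 2)/(-6 - 2) = -7*1/5*(-1392) - 20/(-8) = -7/5*(-1392) - 1/8*(-20) = 9744/5 + 5/2 = 19513/10 ≈ 1951.3)
Y/(-3379631) = (19513/10)/(-3379631) = (19513/10)*(-1/3379631) = -19513/33796310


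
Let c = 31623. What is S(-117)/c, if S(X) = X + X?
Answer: -78/10541 ≈ -0.0073997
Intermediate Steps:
S(X) = 2*X
S(-117)/c = (2*(-117))/31623 = -234*1/31623 = -78/10541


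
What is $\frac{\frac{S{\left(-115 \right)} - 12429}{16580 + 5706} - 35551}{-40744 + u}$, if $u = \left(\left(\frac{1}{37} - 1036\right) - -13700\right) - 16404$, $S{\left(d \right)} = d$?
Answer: $\frac{14657589405}{18340341701} \approx 0.7992$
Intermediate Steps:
$u = - \frac{138379}{37}$ ($u = \left(\left(\frac{1}{37} - 1036\right) + 13700\right) - 16404 = \left(- \frac{38331}{37} + 13700\right) - 16404 = \frac{468569}{37} - 16404 = - \frac{138379}{37} \approx -3740.0$)
$\frac{\frac{S{\left(-115 \right)} - 12429}{16580 + 5706} - 35551}{-40744 + u} = \frac{\frac{-115 - 12429}{16580 + 5706} - 35551}{-40744 - \frac{138379}{37}} = \frac{- \frac{12544}{22286} - 35551}{- \frac{1645907}{37}} = \left(\left(-12544\right) \frac{1}{22286} - 35551\right) \left(- \frac{37}{1645907}\right) = \left(- \frac{6272}{11143} - 35551\right) \left(- \frac{37}{1645907}\right) = \left(- \frac{396151065}{11143}\right) \left(- \frac{37}{1645907}\right) = \frac{14657589405}{18340341701}$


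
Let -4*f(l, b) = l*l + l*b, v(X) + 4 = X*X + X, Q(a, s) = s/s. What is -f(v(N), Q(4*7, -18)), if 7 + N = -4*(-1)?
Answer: 3/2 ≈ 1.5000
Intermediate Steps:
Q(a, s) = 1
N = -3 (N = -7 - 4*(-1) = -7 + 4 = -3)
v(X) = -4 + X + X**2 (v(X) = -4 + (X*X + X) = -4 + (X**2 + X) = -4 + (X + X**2) = -4 + X + X**2)
f(l, b) = -l**2/4 - b*l/4 (f(l, b) = -(l*l + l*b)/4 = -(l**2 + b*l)/4 = -l**2/4 - b*l/4)
-f(v(N), Q(4*7, -18)) = -(-1)*(-4 - 3 + (-3)**2)*(1 + (-4 - 3 + (-3)**2))/4 = -(-1)*(-4 - 3 + 9)*(1 + (-4 - 3 + 9))/4 = -(-1)*2*(1 + 2)/4 = -(-1)*2*3/4 = -1*(-3/2) = 3/2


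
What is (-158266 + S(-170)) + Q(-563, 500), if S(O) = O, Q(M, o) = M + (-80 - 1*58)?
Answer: -159137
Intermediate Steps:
Q(M, o) = -138 + M (Q(M, o) = M + (-80 - 58) = M - 138 = -138 + M)
(-158266 + S(-170)) + Q(-563, 500) = (-158266 - 170) + (-138 - 563) = -158436 - 701 = -159137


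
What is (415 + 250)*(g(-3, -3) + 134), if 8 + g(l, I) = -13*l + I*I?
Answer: 115710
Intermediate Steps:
g(l, I) = -8 + I² - 13*l (g(l, I) = -8 + (-13*l + I*I) = -8 + (-13*l + I²) = -8 + (I² - 13*l) = -8 + I² - 13*l)
(415 + 250)*(g(-3, -3) + 134) = (415 + 250)*((-8 + (-3)² - 13*(-3)) + 134) = 665*((-8 + 9 + 39) + 134) = 665*(40 + 134) = 665*174 = 115710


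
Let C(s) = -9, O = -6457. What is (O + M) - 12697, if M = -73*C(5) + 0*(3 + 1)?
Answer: -18497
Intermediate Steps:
M = 657 (M = -73*(-9) + 0*(3 + 1) = 657 + 0*4 = 657 + 0 = 657)
(O + M) - 12697 = (-6457 + 657) - 12697 = -5800 - 12697 = -18497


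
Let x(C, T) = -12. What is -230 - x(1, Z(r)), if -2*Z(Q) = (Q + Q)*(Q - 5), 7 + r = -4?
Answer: -218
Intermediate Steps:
r = -11 (r = -7 - 4 = -11)
Z(Q) = -Q*(-5 + Q) (Z(Q) = -(Q + Q)*(Q - 5)/2 = -2*Q*(-5 + Q)/2 = -Q*(-5 + Q))
-230 - x(1, Z(r)) = -230 - 1*(-12) = -230 + 12 = -218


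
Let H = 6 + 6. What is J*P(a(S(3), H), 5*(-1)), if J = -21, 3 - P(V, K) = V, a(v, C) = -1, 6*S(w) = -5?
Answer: -84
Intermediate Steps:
H = 12
S(w) = -⅚ (S(w) = (⅙)*(-5) = -⅚)
P(V, K) = 3 - V
J*P(a(S(3), H), 5*(-1)) = -21*(3 - 1*(-1)) = -21*(3 + 1) = -21*4 = -84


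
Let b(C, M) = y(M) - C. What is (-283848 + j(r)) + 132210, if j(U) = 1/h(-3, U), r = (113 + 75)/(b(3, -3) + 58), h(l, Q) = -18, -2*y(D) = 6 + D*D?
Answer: -2729485/18 ≈ -1.5164e+5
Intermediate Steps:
y(D) = -3 - D²/2 (y(D) = -(6 + D*D)/2 = -(6 + D²)/2 = -3 - D²/2)
b(C, M) = -3 - C - M²/2 (b(C, M) = (-3 - M²/2) - C = -3 - C - M²/2)
r = 376/95 (r = (113 + 75)/((-3 - 1*3 - ½*(-3)²) + 58) = 188/((-3 - 3 - ½*9) + 58) = 188/((-3 - 3 - 9/2) + 58) = 188/(-21/2 + 58) = 188/(95/2) = 188*(2/95) = 376/95 ≈ 3.9579)
j(U) = -1/18 (j(U) = 1/(-18) = -1/18)
(-283848 + j(r)) + 132210 = (-283848 - 1/18) + 132210 = -5109265/18 + 132210 = -2729485/18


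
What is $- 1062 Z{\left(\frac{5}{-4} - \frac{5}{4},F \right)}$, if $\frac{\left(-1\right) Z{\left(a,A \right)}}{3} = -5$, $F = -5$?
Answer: $-15930$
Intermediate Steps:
$Z{\left(a,A \right)} = 15$ ($Z{\left(a,A \right)} = \left(-3\right) \left(-5\right) = 15$)
$- 1062 Z{\left(\frac{5}{-4} - \frac{5}{4},F \right)} = \left(-1062\right) 15 = -15930$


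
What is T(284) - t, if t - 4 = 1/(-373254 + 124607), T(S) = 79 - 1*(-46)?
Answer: 30086288/248647 ≈ 121.00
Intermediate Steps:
T(S) = 125 (T(S) = 79 + 46 = 125)
t = 994587/248647 (t = 4 + 1/(-373254 + 124607) = 4 + 1/(-248647) = 4 - 1/248647 = 994587/248647 ≈ 4.0000)
T(284) - t = 125 - 1*994587/248647 = 125 - 994587/248647 = 30086288/248647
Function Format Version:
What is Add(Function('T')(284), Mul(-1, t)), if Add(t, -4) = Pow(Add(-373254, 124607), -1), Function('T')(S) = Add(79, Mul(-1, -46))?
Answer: Rational(30086288, 248647) ≈ 121.00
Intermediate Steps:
Function('T')(S) = 125 (Function('T')(S) = Add(79, 46) = 125)
t = Rational(994587, 248647) (t = Add(4, Pow(Add(-373254, 124607), -1)) = Add(4, Pow(-248647, -1)) = Add(4, Rational(-1, 248647)) = Rational(994587, 248647) ≈ 4.0000)
Add(Function('T')(284), Mul(-1, t)) = Add(125, Mul(-1, Rational(994587, 248647))) = Add(125, Rational(-994587, 248647)) = Rational(30086288, 248647)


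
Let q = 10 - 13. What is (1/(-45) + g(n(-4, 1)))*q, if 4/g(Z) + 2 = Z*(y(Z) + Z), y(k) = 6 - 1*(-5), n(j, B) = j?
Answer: 7/15 ≈ 0.46667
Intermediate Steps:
y(k) = 11 (y(k) = 6 + 5 = 11)
q = -3
g(Z) = 4/(-2 + Z*(11 + Z))
(1/(-45) + g(n(-4, 1)))*q = (1/(-45) + 4/(-2 + (-4)² + 11*(-4)))*(-3) = (-1/45 + 4/(-2 + 16 - 44))*(-3) = (-1/45 + 4/(-30))*(-3) = (-1/45 + 4*(-1/30))*(-3) = (-1/45 - 2/15)*(-3) = -7/45*(-3) = 7/15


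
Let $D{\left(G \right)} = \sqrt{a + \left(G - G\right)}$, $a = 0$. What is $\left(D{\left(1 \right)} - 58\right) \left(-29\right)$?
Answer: $1682$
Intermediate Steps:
$D{\left(G \right)} = 0$ ($D{\left(G \right)} = \sqrt{0 + \left(G - G\right)} = \sqrt{0 + 0} = \sqrt{0} = 0$)
$\left(D{\left(1 \right)} - 58\right) \left(-29\right) = \left(0 - 58\right) \left(-29\right) = \left(-58\right) \left(-29\right) = 1682$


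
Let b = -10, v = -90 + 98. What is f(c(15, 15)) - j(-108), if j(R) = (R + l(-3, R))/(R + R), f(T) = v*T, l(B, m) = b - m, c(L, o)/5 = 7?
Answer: 30235/108 ≈ 279.95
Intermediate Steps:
c(L, o) = 35 (c(L, o) = 5*7 = 35)
v = 8
l(B, m) = -10 - m
f(T) = 8*T
j(R) = -5/R (j(R) = (R + (-10 - R))/(R + R) = -10*1/(2*R) = -5/R)
f(c(15, 15)) - j(-108) = 8*35 - (-5)/(-108) = 280 - (-5)*(-1)/108 = 280 - 1*5/108 = 280 - 5/108 = 30235/108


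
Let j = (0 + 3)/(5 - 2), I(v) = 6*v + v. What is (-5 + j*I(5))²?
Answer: 900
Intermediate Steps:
I(v) = 7*v
j = 1 (j = 3/3 = 3*(⅓) = 1)
(-5 + j*I(5))² = (-5 + 1*(7*5))² = (-5 + 1*35)² = (-5 + 35)² = 30² = 900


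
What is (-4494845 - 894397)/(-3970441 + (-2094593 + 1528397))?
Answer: 5389242/4536637 ≈ 1.1879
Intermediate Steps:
(-4494845 - 894397)/(-3970441 + (-2094593 + 1528397)) = -5389242/(-3970441 - 566196) = -5389242/(-4536637) = -5389242*(-1/4536637) = 5389242/4536637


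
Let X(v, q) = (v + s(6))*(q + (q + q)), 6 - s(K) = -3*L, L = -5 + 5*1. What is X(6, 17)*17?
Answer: 10404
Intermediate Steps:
L = 0 (L = -5 + 5 = 0)
s(K) = 6 (s(K) = 6 - (-3)*0 = 6 - 1*0 = 6 + 0 = 6)
X(v, q) = 3*q*(6 + v) (X(v, q) = (v + 6)*(q + (q + q)) = (6 + v)*(q + 2*q) = (6 + v)*(3*q) = 3*q*(6 + v))
X(6, 17)*17 = (3*17*(6 + 6))*17 = (3*17*12)*17 = 612*17 = 10404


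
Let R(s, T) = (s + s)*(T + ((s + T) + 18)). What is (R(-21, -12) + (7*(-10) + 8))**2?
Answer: 1149184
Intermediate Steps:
R(s, T) = 2*s*(18 + s + 2*T) (R(s, T) = (2*s)*(T + ((T + s) + 18)) = (2*s)*(T + (18 + T + s)) = (2*s)*(18 + s + 2*T) = 2*s*(18 + s + 2*T))
(R(-21, -12) + (7*(-10) + 8))**2 = (2*(-21)*(18 - 21 + 2*(-12)) + (7*(-10) + 8))**2 = (2*(-21)*(18 - 21 - 24) + (-70 + 8))**2 = (2*(-21)*(-27) - 62)**2 = (1134 - 62)**2 = 1072**2 = 1149184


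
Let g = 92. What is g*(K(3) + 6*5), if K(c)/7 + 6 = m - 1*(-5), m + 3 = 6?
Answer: 4048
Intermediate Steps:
m = 3 (m = -3 + 6 = 3)
K(c) = 14 (K(c) = -42 + 7*(3 - 1*(-5)) = -42 + 7*(3 + 5) = -42 + 7*8 = -42 + 56 = 14)
g*(K(3) + 6*5) = 92*(14 + 6*5) = 92*(14 + 30) = 92*44 = 4048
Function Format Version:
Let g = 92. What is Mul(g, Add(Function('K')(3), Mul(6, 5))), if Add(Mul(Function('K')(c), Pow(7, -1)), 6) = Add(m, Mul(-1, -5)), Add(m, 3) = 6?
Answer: 4048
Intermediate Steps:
m = 3 (m = Add(-3, 6) = 3)
Function('K')(c) = 14 (Function('K')(c) = Add(-42, Mul(7, Add(3, Mul(-1, -5)))) = Add(-42, Mul(7, Add(3, 5))) = Add(-42, Mul(7, 8)) = Add(-42, 56) = 14)
Mul(g, Add(Function('K')(3), Mul(6, 5))) = Mul(92, Add(14, Mul(6, 5))) = Mul(92, Add(14, 30)) = Mul(92, 44) = 4048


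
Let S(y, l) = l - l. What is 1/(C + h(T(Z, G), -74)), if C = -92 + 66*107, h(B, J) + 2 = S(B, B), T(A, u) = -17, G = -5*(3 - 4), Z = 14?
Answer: 1/6968 ≈ 0.00014351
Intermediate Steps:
G = 5 (G = -5*(-1) = 5)
S(y, l) = 0
h(B, J) = -2 (h(B, J) = -2 + 0 = -2)
C = 6970 (C = -92 + 7062 = 6970)
1/(C + h(T(Z, G), -74)) = 1/(6970 - 2) = 1/6968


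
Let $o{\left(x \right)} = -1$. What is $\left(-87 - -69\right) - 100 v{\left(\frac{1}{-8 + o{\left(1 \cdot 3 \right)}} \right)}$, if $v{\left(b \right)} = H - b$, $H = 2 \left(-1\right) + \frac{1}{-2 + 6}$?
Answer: $\frac{1313}{9} \approx 145.89$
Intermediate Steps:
$H = - \frac{7}{4}$ ($H = -2 + \frac{1}{4} = - \frac{7}{4} \approx -1.75$)
$v{\left(b \right)} = - \frac{7}{4} - b$
$\left(-87 - -69\right) - 100 v{\left(\frac{1}{-8 + o{\left(1 \cdot 3 \right)}} \right)} = \left(-87 - -69\right) - 100 \left(- \frac{7}{4} - \frac{1}{-8 - 1}\right) = \left(-87 + 69\right) - 100 \left(- \frac{7}{4} - \frac{1}{-9}\right) = -18 - 100 \left(- \frac{7}{4} - - \frac{1}{9}\right) = -18 - 100 \left(- \frac{7}{4} + \frac{1}{9}\right) = -18 - - \frac{1475}{9} = -18 + \frac{1475}{9} = \frac{1313}{9}$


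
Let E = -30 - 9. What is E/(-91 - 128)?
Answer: 13/73 ≈ 0.17808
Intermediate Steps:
E = -39
E/(-91 - 128) = -39/(-91 - 128) = -39/(-219) = -39*(-1/219) = 13/73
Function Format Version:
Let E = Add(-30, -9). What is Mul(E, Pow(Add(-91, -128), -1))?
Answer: Rational(13, 73) ≈ 0.17808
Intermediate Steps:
E = -39
Mul(E, Pow(Add(-91, -128), -1)) = Mul(-39, Pow(Add(-91, -128), -1)) = Mul(-39, Pow(-219, -1)) = Mul(-39, Rational(-1, 219)) = Rational(13, 73)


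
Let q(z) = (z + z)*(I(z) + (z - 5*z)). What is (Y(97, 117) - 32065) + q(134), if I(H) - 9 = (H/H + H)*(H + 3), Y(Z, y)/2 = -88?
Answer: 4783183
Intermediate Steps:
Y(Z, y) = -176 (Y(Z, y) = 2*(-88) = -176)
I(H) = 9 + (1 + H)*(3 + H) (I(H) = 9 + (H/H + H)*(H + 3) = 9 + (1 + H)*(3 + H))
q(z) = 2*z*(12 + z**2) (q(z) = (z + z)*((12 + z**2 + 4*z) + (z - 5*z)) = (2*z)*((12 + z**2 + 4*z) - 4*z) = (2*z)*(12 + z**2) = 2*z*(12 + z**2))
(Y(97, 117) - 32065) + q(134) = (-176 - 32065) + 2*134*(12 + 134**2) = -32241 + 2*134*(12 + 17956) = -32241 + 2*134*17968 = -32241 + 4815424 = 4783183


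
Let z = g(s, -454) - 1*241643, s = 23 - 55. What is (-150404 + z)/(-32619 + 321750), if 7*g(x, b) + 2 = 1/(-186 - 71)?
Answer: -705293068/520146669 ≈ -1.3559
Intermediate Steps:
s = -32
g(x, b) = -515/1799 (g(x, b) = -2/7 + 1/(7*(-186 - 71)) = -2/7 + (1/7)/(-257) = -2/7 + (1/7)*(-1/257) = -2/7 - 1/1799 = -515/1799)
z = -434716272/1799 (z = -515/1799 - 1*241643 = -515/1799 - 241643 = -434716272/1799 ≈ -2.4164e+5)
(-150404 + z)/(-32619 + 321750) = (-150404 - 434716272/1799)/(-32619 + 321750) = -705293068/1799/289131 = -705293068/1799*1/289131 = -705293068/520146669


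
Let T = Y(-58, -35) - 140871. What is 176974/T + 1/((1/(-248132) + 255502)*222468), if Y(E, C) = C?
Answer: -312006836842283256028/248418611506292345763 ≈ -1.2560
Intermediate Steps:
T = -140906 (T = -35 - 140871 = -140906)
176974/T + 1/((1/(-248132) + 255502)*222468) = 176974/(-140906) + 1/((1/(-248132) + 255502)*222468) = 176974*(-1/140906) + (1/222468)/(-1/248132 + 255502) = -88487/70453 + (1/222468)/(63398222263/248132) = -88487/70453 + (248132/63398222263)*(1/222468) = -88487/70453 + 62033/3526018927601271 = -312006836842283256028/248418611506292345763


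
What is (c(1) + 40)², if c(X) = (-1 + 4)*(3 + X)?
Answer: 2704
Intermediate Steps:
c(X) = 9 + 3*X (c(X) = 3*(3 + X) = 9 + 3*X)
(c(1) + 40)² = ((9 + 3*1) + 40)² = ((9 + 3) + 40)² = (12 + 40)² = 52² = 2704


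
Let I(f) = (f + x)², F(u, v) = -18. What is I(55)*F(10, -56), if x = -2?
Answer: -50562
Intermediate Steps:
I(f) = (-2 + f)² (I(f) = (f - 2)² = (-2 + f)²)
I(55)*F(10, -56) = (-2 + 55)²*(-18) = 53²*(-18) = 2809*(-18) = -50562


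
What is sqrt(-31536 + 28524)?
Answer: 2*I*sqrt(753) ≈ 54.882*I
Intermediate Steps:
sqrt(-31536 + 28524) = sqrt(-3012) = 2*I*sqrt(753)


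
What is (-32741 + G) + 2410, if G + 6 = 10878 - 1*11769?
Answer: -31228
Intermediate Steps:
G = -897 (G = -6 + (10878 - 1*11769) = -6 + (10878 - 11769) = -6 - 891 = -897)
(-32741 + G) + 2410 = (-32741 - 897) + 2410 = -33638 + 2410 = -31228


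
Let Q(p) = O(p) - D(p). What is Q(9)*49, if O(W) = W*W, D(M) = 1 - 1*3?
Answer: 4067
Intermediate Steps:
D(M) = -2 (D(M) = 1 - 3 = -2)
O(W) = W²
Q(p) = 2 + p² (Q(p) = p² - 1*(-2) = p² + 2 = 2 + p²)
Q(9)*49 = (2 + 9²)*49 = (2 + 81)*49 = 83*49 = 4067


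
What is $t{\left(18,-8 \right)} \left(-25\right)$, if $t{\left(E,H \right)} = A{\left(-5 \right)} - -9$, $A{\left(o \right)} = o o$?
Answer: $-850$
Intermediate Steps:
$A{\left(o \right)} = o^{2}$
$t{\left(E,H \right)} = 34$ ($t{\left(E,H \right)} = \left(-5\right)^{2} - -9 = 25 + 9 = 34$)
$t{\left(18,-8 \right)} \left(-25\right) = 34 \left(-25\right) = -850$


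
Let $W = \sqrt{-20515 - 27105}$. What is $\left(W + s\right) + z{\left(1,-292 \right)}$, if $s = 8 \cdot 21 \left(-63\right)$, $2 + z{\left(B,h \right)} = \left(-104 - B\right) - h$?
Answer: $-10399 + 2 i \sqrt{11905} \approx -10399.0 + 218.22 i$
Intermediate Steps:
$z{\left(B,h \right)} = -106 - B - h$ ($z{\left(B,h \right)} = -2 - \left(104 + B + h\right) = -106 - B - h$)
$s = -10584$ ($s = 168 \left(-63\right) = -10584$)
$W = 2 i \sqrt{11905}$ ($W = \sqrt{-47620} = 2 i \sqrt{11905} \approx 218.22 i$)
$\left(W + s\right) + z{\left(1,-292 \right)} = \left(2 i \sqrt{11905} - 10584\right) - -185 = \left(-10584 + 2 i \sqrt{11905}\right) - -185 = \left(-10584 + 2 i \sqrt{11905}\right) + 185 = -10399 + 2 i \sqrt{11905}$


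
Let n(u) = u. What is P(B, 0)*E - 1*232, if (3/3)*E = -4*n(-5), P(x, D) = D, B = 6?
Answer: -232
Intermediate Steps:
E = 20 (E = -4*(-5) = 20)
P(B, 0)*E - 1*232 = 0*20 - 1*232 = 0 - 232 = -232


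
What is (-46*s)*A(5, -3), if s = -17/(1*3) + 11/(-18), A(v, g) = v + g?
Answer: 5198/9 ≈ 577.56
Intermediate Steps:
A(v, g) = g + v
s = -113/18 (s = -17/3 + 11*(-1/18) = -17*1/3 - 11/18 = -17/3 - 11/18 = -113/18 ≈ -6.2778)
(-46*s)*A(5, -3) = (-46*(-113/18))*(-3 + 5) = (2599/9)*2 = 5198/9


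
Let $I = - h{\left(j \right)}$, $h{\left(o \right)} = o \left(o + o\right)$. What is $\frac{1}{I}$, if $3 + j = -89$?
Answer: $- \frac{1}{16928} \approx -5.9074 \cdot 10^{-5}$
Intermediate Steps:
$j = -92$ ($j = -3 - 89 = -92$)
$h{\left(o \right)} = 2 o^{2}$ ($h{\left(o \right)} = o 2 o = 2 o^{2}$)
$I = -16928$ ($I = - 2 \left(-92\right)^{2} = - 2 \cdot 8464 = \left(-1\right) 16928 = -16928$)
$\frac{1}{I} = \frac{1}{-16928} = - \frac{1}{16928}$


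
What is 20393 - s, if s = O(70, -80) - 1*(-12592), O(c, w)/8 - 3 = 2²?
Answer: 7745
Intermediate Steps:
O(c, w) = 56 (O(c, w) = 24 + 8*2² = 24 + 8*4 = 24 + 32 = 56)
s = 12648 (s = 56 - 1*(-12592) = 56 + 12592 = 12648)
20393 - s = 20393 - 1*12648 = 20393 - 12648 = 7745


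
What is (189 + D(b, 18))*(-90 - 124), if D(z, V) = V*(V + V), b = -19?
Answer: -179118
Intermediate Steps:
D(z, V) = 2*V² (D(z, V) = V*(2*V) = 2*V²)
(189 + D(b, 18))*(-90 - 124) = (189 + 2*18²)*(-90 - 124) = (189 + 2*324)*(-214) = (189 + 648)*(-214) = 837*(-214) = -179118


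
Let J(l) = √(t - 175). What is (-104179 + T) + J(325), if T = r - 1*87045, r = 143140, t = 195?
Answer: -48084 + 2*√5 ≈ -48080.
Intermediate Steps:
J(l) = 2*√5 (J(l) = √(195 - 175) = √20 = 2*√5)
T = 56095 (T = 143140 - 1*87045 = 143140 - 87045 = 56095)
(-104179 + T) + J(325) = (-104179 + 56095) + 2*√5 = -48084 + 2*√5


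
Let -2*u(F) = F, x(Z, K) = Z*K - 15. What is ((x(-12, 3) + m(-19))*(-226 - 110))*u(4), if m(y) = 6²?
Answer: -10080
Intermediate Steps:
x(Z, K) = -15 + K*Z (x(Z, K) = K*Z - 15 = -15 + K*Z)
u(F) = -F/2
m(y) = 36
((x(-12, 3) + m(-19))*(-226 - 110))*u(4) = (((-15 + 3*(-12)) + 36)*(-226 - 110))*(-½*4) = (((-15 - 36) + 36)*(-336))*(-2) = ((-51 + 36)*(-336))*(-2) = -15*(-336)*(-2) = 5040*(-2) = -10080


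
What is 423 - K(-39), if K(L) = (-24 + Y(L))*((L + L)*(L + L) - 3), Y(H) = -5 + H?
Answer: 413931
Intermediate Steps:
K(L) = (-29 + L)*(-3 + 4*L²) (K(L) = (-24 + (-5 + L))*((L + L)*(L + L) - 3) = (-29 + L)*((2*L)*(2*L) - 3) = (-29 + L)*(4*L² - 3) = (-29 + L)*(-3 + 4*L²))
423 - K(-39) = 423 - (87 - 116*(-39)² - 3*(-39) + 4*(-39)³) = 423 - (87 - 116*1521 + 117 + 4*(-59319)) = 423 - (87 - 176436 + 117 - 237276) = 423 - 1*(-413508) = 423 + 413508 = 413931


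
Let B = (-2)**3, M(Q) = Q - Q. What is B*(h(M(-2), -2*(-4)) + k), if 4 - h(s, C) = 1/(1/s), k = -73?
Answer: 552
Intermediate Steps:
M(Q) = 0
h(s, C) = 4 - s (h(s, C) = 4 - 1/(1/s) = 4 - s)
B = -8
B*(h(M(-2), -2*(-4)) + k) = -8*((4 - 1*0) - 73) = -8*((4 + 0) - 73) = -8*(4 - 73) = -8*(-69) = 552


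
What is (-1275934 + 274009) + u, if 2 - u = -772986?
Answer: -228937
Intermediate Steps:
u = 772988 (u = 2 - 1*(-772986) = 2 + 772986 = 772988)
(-1275934 + 274009) + u = (-1275934 + 274009) + 772988 = -1001925 + 772988 = -228937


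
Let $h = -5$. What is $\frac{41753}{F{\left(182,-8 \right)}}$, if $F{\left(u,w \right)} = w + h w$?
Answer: $\frac{41753}{32} \approx 1304.8$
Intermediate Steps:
$F{\left(u,w \right)} = - 4 w$ ($F{\left(u,w \right)} = w - 5 w = - 4 w$)
$\frac{41753}{F{\left(182,-8 \right)}} = \frac{41753}{\left(-4\right) \left(-8\right)} = \frac{41753}{32}$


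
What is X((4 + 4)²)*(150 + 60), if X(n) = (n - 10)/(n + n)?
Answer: 2835/32 ≈ 88.594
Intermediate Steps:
X(n) = (-10 + n)/(2*n) (X(n) = (-10 + n)/((2*n)) = (-10 + n)*(1/(2*n)) = (-10 + n)/(2*n))
X((4 + 4)²)*(150 + 60) = ((-10 + (4 + 4)²)/(2*((4 + 4)²)))*(150 + 60) = ((-10 + 8²)/(2*(8²)))*210 = ((½)*(-10 + 64)/64)*210 = ((½)*(1/64)*54)*210 = (27/64)*210 = 2835/32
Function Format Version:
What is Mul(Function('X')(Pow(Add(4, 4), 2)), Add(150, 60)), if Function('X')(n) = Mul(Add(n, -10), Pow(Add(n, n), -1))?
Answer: Rational(2835, 32) ≈ 88.594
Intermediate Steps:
Function('X')(n) = Mul(Rational(1, 2), Pow(n, -1), Add(-10, n)) (Function('X')(n) = Mul(Add(-10, n), Pow(Mul(2, n), -1)) = Mul(Add(-10, n), Mul(Rational(1, 2), Pow(n, -1))) = Mul(Rational(1, 2), Pow(n, -1), Add(-10, n)))
Mul(Function('X')(Pow(Add(4, 4), 2)), Add(150, 60)) = Mul(Mul(Rational(1, 2), Pow(Pow(Add(4, 4), 2), -1), Add(-10, Pow(Add(4, 4), 2))), Add(150, 60)) = Mul(Mul(Rational(1, 2), Pow(Pow(8, 2), -1), Add(-10, Pow(8, 2))), 210) = Mul(Mul(Rational(1, 2), Pow(64, -1), Add(-10, 64)), 210) = Mul(Mul(Rational(1, 2), Rational(1, 64), 54), 210) = Mul(Rational(27, 64), 210) = Rational(2835, 32)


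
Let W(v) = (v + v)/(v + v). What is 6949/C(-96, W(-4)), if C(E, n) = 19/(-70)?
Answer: -486430/19 ≈ -25602.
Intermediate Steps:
W(v) = 1 (W(v) = (2*v)/((2*v)) = (2*v)*(1/(2*v)) = 1)
C(E, n) = -19/70 (C(E, n) = 19*(-1/70) = -19/70)
6949/C(-96, W(-4)) = 6949/(-19/70) = 6949*(-70/19) = -486430/19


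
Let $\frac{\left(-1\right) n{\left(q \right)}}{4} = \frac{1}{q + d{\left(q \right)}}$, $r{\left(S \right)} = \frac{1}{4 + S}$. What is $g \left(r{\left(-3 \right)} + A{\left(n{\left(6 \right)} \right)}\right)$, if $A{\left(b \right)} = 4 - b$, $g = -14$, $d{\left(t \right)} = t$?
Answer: $- \frac{224}{3} \approx -74.667$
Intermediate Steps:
$n{\left(q \right)} = - \frac{2}{q}$ ($n{\left(q \right)} = - \frac{4}{q + q} = - \frac{4}{2 q} = - 4 \frac{1}{2 q} = - \frac{2}{q}$)
$g \left(r{\left(-3 \right)} + A{\left(n{\left(6 \right)} \right)}\right) = - 14 \left(\frac{1}{4 - 3} + \left(4 - - \frac{2}{6}\right)\right) = - 14 \left(1^{-1} + \left(4 - \left(-2\right) \frac{1}{6}\right)\right) = - 14 \left(1 + \left(4 - - \frac{1}{3}\right)\right) = - 14 \left(1 + \left(4 + \frac{1}{3}\right)\right) = - 14 \left(1 + \frac{13}{3}\right) = \left(-14\right) \frac{16}{3} = - \frac{224}{3}$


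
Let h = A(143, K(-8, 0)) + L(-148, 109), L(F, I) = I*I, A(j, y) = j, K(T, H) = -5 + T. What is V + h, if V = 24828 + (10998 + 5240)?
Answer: 53090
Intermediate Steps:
L(F, I) = I**2
h = 12024 (h = 143 + 109**2 = 143 + 11881 = 12024)
V = 41066 (V = 24828 + 16238 = 41066)
V + h = 41066 + 12024 = 53090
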